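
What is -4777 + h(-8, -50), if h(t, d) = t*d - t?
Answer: -4369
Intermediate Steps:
h(t, d) = -t + d*t (h(t, d) = d*t - t = -t + d*t)
-4777 + h(-8, -50) = -4777 - 8*(-1 - 50) = -4777 - 8*(-51) = -4777 + 408 = -4369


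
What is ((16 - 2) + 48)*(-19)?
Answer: -1178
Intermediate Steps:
((16 - 2) + 48)*(-19) = (14 + 48)*(-19) = 62*(-19) = -1178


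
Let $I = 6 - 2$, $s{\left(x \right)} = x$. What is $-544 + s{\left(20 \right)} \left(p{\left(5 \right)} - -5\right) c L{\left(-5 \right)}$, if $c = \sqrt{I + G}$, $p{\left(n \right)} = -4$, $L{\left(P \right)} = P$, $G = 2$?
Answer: $-544 - 100 \sqrt{6} \approx -788.95$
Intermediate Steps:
$I = 4$ ($I = 6 - 2 = 4$)
$c = \sqrt{6}$ ($c = \sqrt{4 + 2} = \sqrt{6} \approx 2.4495$)
$-544 + s{\left(20 \right)} \left(p{\left(5 \right)} - -5\right) c L{\left(-5 \right)} = -544 + 20 \left(-4 - -5\right) \sqrt{6} \left(-5\right) = -544 + 20 \left(-4 + 5\right) \sqrt{6} \left(-5\right) = -544 + 20 \cdot 1 \sqrt{6} \left(-5\right) = -544 + 20 \sqrt{6} \left(-5\right) = -544 + 20 \left(- 5 \sqrt{6}\right) = -544 - 100 \sqrt{6}$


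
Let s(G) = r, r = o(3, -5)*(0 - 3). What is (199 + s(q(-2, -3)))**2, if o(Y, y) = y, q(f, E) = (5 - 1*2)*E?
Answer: 45796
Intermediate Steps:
q(f, E) = 3*E (q(f, E) = (5 - 2)*E = 3*E)
r = 15 (r = -5*(0 - 3) = -5*(-3) = 15)
s(G) = 15
(199 + s(q(-2, -3)))**2 = (199 + 15)**2 = 214**2 = 45796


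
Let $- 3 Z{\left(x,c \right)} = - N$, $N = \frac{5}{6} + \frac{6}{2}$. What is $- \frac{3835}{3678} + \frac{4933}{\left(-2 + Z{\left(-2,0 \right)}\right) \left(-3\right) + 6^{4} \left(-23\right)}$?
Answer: $- \frac{794693669}{657755130} \approx -1.2082$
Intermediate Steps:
$N = \frac{23}{6}$ ($N = 5 \cdot \frac{1}{6} + 6 \cdot \frac{1}{2} = \frac{5}{6} + 3 = \frac{23}{6} \approx 3.8333$)
$Z{\left(x,c \right)} = \frac{23}{18}$ ($Z{\left(x,c \right)} = - \frac{\left(-1\right) \frac{23}{6}}{3} = \left(- \frac{1}{3}\right) \left(- \frac{23}{6}\right) = \frac{23}{18}$)
$- \frac{3835}{3678} + \frac{4933}{\left(-2 + Z{\left(-2,0 \right)}\right) \left(-3\right) + 6^{4} \left(-23\right)} = - \frac{3835}{3678} + \frac{4933}{\left(-2 + \frac{23}{18}\right) \left(-3\right) + 6^{4} \left(-23\right)} = \left(-3835\right) \frac{1}{3678} + \frac{4933}{\left(- \frac{13}{18}\right) \left(-3\right) + 1296 \left(-23\right)} = - \frac{3835}{3678} + \frac{4933}{\frac{13}{6} - 29808} = - \frac{3835}{3678} + \frac{4933}{- \frac{178835}{6}} = - \frac{3835}{3678} + 4933 \left(- \frac{6}{178835}\right) = - \frac{3835}{3678} - \frac{29598}{178835} = - \frac{794693669}{657755130}$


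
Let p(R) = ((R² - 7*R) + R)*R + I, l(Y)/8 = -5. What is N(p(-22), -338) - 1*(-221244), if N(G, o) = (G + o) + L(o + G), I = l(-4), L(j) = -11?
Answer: 207303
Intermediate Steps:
l(Y) = -40 (l(Y) = 8*(-5) = -40)
I = -40
p(R) = -40 + R*(R² - 6*R) (p(R) = ((R² - 7*R) + R)*R - 40 = (R² - 6*R)*R - 40 = R*(R² - 6*R) - 40 = -40 + R*(R² - 6*R))
N(G, o) = -11 + G + o (N(G, o) = (G + o) - 11 = -11 + G + o)
N(p(-22), -338) - 1*(-221244) = (-11 + (-40 + (-22)³ - 6*(-22)²) - 338) - 1*(-221244) = (-11 + (-40 - 10648 - 6*484) - 338) + 221244 = (-11 + (-40 - 10648 - 2904) - 338) + 221244 = (-11 - 13592 - 338) + 221244 = -13941 + 221244 = 207303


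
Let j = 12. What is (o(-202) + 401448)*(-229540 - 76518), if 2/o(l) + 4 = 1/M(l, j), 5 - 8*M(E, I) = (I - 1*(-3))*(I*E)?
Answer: -4467784319554607/36363 ≈ -1.2287e+11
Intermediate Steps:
M(E, I) = 5/8 - E*I*(3 + I)/8 (M(E, I) = 5/8 - (I - 1*(-3))*I*E/8 = 5/8 - (I + 3)*E*I/8 = 5/8 - (3 + I)*E*I/8 = 5/8 - E*I*(3 + I)/8)
o(l) = 2/(-4 + 1/(5/8 - 45*l/2)) (o(l) = 2/(-4 + 1/(5/8 - 3/8*l*12 - ⅛*l*12²)) = 2/(-4 + 1/(5/8 - 9*l/2 - ⅛*l*144)) = 2/(-4 + 1/(5/8 - 9*l/2 - 18*l)) = 2/(-4 + 1/(5/8 - 45*l/2)))
(o(-202) + 401448)*(-229540 - 76518) = (5*(1 - 36*(-202))/(6*(-1 + 60*(-202))) + 401448)*(-229540 - 76518) = (5*(1 + 7272)/(6*(-1 - 12120)) + 401448)*(-306058) = ((⅚)*7273/(-12121) + 401448)*(-306058) = ((⅚)*(-1/12121)*7273 + 401448)*(-306058) = (-36365/72726 + 401448)*(-306058) = (29195670883/72726)*(-306058) = -4467784319554607/36363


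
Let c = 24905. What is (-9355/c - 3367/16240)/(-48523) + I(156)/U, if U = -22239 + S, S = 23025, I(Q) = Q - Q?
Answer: 6736581/560727906160 ≈ 1.2014e-5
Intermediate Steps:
I(Q) = 0
U = 786 (U = -22239 + 23025 = 786)
(-9355/c - 3367/16240)/(-48523) + I(156)/U = (-9355/24905 - 3367/16240)/(-48523) + 0/786 = (-9355*1/24905 - 3367*1/16240)*(-1/48523) + 0*(1/786) = (-1871/4981 - 481/2320)*(-1/48523) + 0 = -6736581/11555920*(-1/48523) + 0 = 6736581/560727906160 + 0 = 6736581/560727906160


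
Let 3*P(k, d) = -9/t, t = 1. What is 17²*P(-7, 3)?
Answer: -867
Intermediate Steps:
P(k, d) = -3 (P(k, d) = (-9/1)/3 = (-9*1)/3 = (⅓)*(-9) = -3)
17²*P(-7, 3) = 17²*(-3) = 289*(-3) = -867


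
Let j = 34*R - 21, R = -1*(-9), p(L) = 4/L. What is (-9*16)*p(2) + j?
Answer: -3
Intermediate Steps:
R = 9
j = 285 (j = 34*9 - 21 = 306 - 21 = 285)
(-9*16)*p(2) + j = (-9*16)*(4/2) + 285 = -576/2 + 285 = -144*2 + 285 = -288 + 285 = -3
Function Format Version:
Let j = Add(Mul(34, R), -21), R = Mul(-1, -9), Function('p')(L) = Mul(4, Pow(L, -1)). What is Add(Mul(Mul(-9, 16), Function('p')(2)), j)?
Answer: -3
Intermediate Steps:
R = 9
j = 285 (j = Add(Mul(34, 9), -21) = Add(306, -21) = 285)
Add(Mul(Mul(-9, 16), Function('p')(2)), j) = Add(Mul(Mul(-9, 16), Mul(4, Pow(2, -1))), 285) = Add(Mul(-144, Mul(4, Rational(1, 2))), 285) = Add(Mul(-144, 2), 285) = Add(-288, 285) = -3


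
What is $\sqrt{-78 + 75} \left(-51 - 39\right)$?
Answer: $- 90 i \sqrt{3} \approx - 155.88 i$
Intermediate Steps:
$\sqrt{-78 + 75} \left(-51 - 39\right) = \sqrt{-3} \left(-51 - 39\right) = i \sqrt{3} \left(-51 - 39\right) = i \sqrt{3} \left(-90\right) = - 90 i \sqrt{3}$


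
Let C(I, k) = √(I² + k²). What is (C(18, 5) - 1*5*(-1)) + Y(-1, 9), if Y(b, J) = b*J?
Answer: -4 + √349 ≈ 14.682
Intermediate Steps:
Y(b, J) = J*b
(C(18, 5) - 1*5*(-1)) + Y(-1, 9) = (√(18² + 5²) - 1*5*(-1)) + 9*(-1) = (√(324 + 25) - 5*(-1)) - 9 = (√349 + 5) - 9 = (5 + √349) - 9 = -4 + √349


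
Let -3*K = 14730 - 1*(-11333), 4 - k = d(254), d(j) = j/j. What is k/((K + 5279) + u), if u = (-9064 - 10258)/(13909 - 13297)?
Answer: -918/1052713 ≈ -0.00087203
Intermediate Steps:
d(j) = 1
k = 3 (k = 4 - 1*1 = 4 - 1 = 3)
u = -9661/306 (u = -19322/612 = -19322*1/612 = -9661/306 ≈ -31.572)
K = -26063/3 (K = -(14730 - 1*(-11333))/3 = -(14730 + 11333)/3 = -⅓*26063 = -26063/3 ≈ -8687.7)
k/((K + 5279) + u) = 3/((-26063/3 + 5279) - 9661/306) = 3/(-10226/3 - 9661/306) = 3/(-1052713/306) = 3*(-306/1052713) = -918/1052713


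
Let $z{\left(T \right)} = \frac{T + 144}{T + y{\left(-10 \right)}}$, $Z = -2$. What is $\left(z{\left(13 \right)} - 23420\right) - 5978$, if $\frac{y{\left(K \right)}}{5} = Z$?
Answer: $- \frac{88037}{3} \approx -29346.0$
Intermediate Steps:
$y{\left(K \right)} = -10$ ($y{\left(K \right)} = 5 \left(-2\right) = -10$)
$z{\left(T \right)} = \frac{144 + T}{-10 + T}$ ($z{\left(T \right)} = \frac{T + 144}{T - 10} = \frac{144 + T}{-10 + T}$)
$\left(z{\left(13 \right)} - 23420\right) - 5978 = \left(\frac{144 + 13}{-10 + 13} - 23420\right) - 5978 = \left(\frac{1}{3} \cdot 157 - 23420\right) - 5978 = \left(\frac{157}{3} - 23420\right) - 5978 = - \frac{70103}{3} - 5978 = - \frac{88037}{3}$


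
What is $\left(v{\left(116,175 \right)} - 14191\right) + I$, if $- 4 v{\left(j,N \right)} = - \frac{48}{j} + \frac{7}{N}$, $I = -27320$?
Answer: $- \frac{120381629}{2900} \approx -41511.0$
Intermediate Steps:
$v{\left(j,N \right)} = \frac{12}{j} - \frac{7}{4 N}$ ($v{\left(j,N \right)} = - \frac{- \frac{48}{j} + \frac{7}{N}}{4} = \frac{12}{j} - \frac{7}{4 N}$)
$\left(v{\left(116,175 \right)} - 14191\right) + I = \left(\left(\frac{12}{116} - \frac{7}{4 \cdot 175}\right) - 14191\right) - 27320 = \left(\left(12 \cdot \frac{1}{116} - \frac{1}{100}\right) - 14191\right) - 27320 = \left(\left(\frac{3}{29} - \frac{1}{100}\right) - 14191\right) - 27320 = \left(\frac{271}{2900} - 14191\right) - 27320 = - \frac{41153629}{2900} - 27320 = - \frac{120381629}{2900}$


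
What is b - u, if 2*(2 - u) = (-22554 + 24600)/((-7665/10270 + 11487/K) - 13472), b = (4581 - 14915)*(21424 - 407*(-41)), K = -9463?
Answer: -103143851543940465642/261893392021 ≈ -3.9384e+8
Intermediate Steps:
b = -393839074 (b = -10334*(21424 + 16687) = -10334*38111 = -393839074)
u = 543670837088/261893392021 (u = 2 - (-22554 + 24600)/(2*((-7665/10270 + 11487/(-9463)) - 13472)) = 2 - 1023/((-7665*1/10270 + 11487*(-1/9463)) - 13472) = 2 - 1023/((-1533/2054 - 11487/9463) - 13472) = 2 - 1023/(-38101077/19437002 - 13472) = 2 - 1023/(-261893392021/19437002) = 2 - 1023*(-19437002)/261893392021 = 2 - ½*(-39768106092/261893392021) = 2 + 19884053046/261893392021 = 543670837088/261893392021 ≈ 2.0759)
b - u = -393839074 - 1*543670837088/261893392021 = -393839074 - 543670837088/261893392021 = -103143851543940465642/261893392021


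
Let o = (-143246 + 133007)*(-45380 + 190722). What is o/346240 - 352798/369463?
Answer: -274970502835607/63961434560 ≈ -4299.0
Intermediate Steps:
o = -1488156738 (o = -10239*145342 = -1488156738)
o/346240 - 352798/369463 = -1488156738/346240 - 352798/369463 = -1488156738*1/346240 - 352798*1/369463 = -744078369/173120 - 352798/369463 = -274970502835607/63961434560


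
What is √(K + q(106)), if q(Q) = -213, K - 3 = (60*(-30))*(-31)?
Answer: √55590 ≈ 235.78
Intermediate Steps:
K = 55803 (K = 3 + (60*(-30))*(-31) = 3 - 1800*(-31) = 3 + 55800 = 55803)
√(K + q(106)) = √(55803 - 213) = √55590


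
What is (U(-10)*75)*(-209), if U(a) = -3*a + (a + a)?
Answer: -156750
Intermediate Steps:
U(a) = -a (U(a) = -3*a + 2*a = -a)
(U(-10)*75)*(-209) = (-1*(-10)*75)*(-209) = (10*75)*(-209) = 750*(-209) = -156750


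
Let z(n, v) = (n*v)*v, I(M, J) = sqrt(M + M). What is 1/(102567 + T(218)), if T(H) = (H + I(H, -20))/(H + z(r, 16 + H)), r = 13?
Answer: 13000611042256450/1333433676751384322391 - 356023*sqrt(109)/1333433676751384322391 ≈ 9.7497e-6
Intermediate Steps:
I(M, J) = sqrt(2)*sqrt(M) (I(M, J) = sqrt(2*M) = sqrt(2)*sqrt(M))
z(n, v) = n*v**2
T(H) = (H + sqrt(2)*sqrt(H))/(H + 13*(16 + H)**2)
1/(102567 + T(218)) = 1/(102567 + (218 + sqrt(2)*sqrt(218))/(218 + 13*(16 + 218)**2)) = 1/(102567 + (218 + 2*sqrt(109))/(218 + 13*234**2)) = 1/(102567 + (218 + 2*sqrt(109))/(218 + 13*54756)) = 1/(102567 + (218 + 2*sqrt(109))/(218 + 711828)) = 1/(102567 + (218 + 2*sqrt(109))/712046) = 1/(102567 + (109/356023 + sqrt(109)/356023)) = 1/(36516211150/356023 + sqrt(109)/356023)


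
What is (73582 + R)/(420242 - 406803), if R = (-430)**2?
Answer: 258482/13439 ≈ 19.234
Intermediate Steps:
R = 184900
(73582 + R)/(420242 - 406803) = (73582 + 184900)/(420242 - 406803) = 258482/13439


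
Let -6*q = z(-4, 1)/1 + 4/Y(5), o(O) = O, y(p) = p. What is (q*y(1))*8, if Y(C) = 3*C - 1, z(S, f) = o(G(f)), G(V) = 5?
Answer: -148/21 ≈ -7.0476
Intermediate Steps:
z(S, f) = 5
Y(C) = -1 + 3*C
q = -37/42 (q = -(5/1 + 4/(-1 + 3*5))/6 = -(5*1 + 4/(-1 + 15))/6 = -(5 + 4/14)/6 = -(5 + 4*(1/14))/6 = -(5 + 2/7)/6 = -⅙*37/7 = -37/42 ≈ -0.88095)
(q*y(1))*8 = -37/42*1*8 = -37/42*8 = -148/21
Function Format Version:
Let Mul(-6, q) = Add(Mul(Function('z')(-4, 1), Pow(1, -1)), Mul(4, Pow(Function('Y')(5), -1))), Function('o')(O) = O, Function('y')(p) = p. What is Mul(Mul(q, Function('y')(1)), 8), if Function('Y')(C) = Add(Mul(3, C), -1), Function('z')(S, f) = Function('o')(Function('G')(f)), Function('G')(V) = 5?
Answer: Rational(-148, 21) ≈ -7.0476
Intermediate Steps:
Function('z')(S, f) = 5
Function('Y')(C) = Add(-1, Mul(3, C))
q = Rational(-37, 42) (q = Mul(Rational(-1, 6), Add(Mul(5, Pow(1, -1)), Mul(4, Pow(Add(-1, Mul(3, 5)), -1)))) = Mul(Rational(-1, 6), Add(Mul(5, 1), Mul(4, Pow(Add(-1, 15), -1)))) = Mul(Rational(-1, 6), Add(5, Mul(4, Pow(14, -1)))) = Mul(Rational(-1, 6), Add(5, Mul(4, Rational(1, 14)))) = Mul(Rational(-1, 6), Add(5, Rational(2, 7))) = Mul(Rational(-1, 6), Rational(37, 7)) = Rational(-37, 42) ≈ -0.88095)
Mul(Mul(q, Function('y')(1)), 8) = Mul(Mul(Rational(-37, 42), 1), 8) = Mul(Rational(-37, 42), 8) = Rational(-148, 21)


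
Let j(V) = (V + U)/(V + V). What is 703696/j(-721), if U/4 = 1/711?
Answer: 721472768352/512627 ≈ 1.4074e+6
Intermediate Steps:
U = 4/711 ≈ 0.0056259
j(V) = (4/711 + V)/(2*V) (j(V) = (V + 4/711)/(V + V) = (4/711 + V)/((2*V)) = (4/711 + V)*(1/(2*V)) = (4/711 + V)/(2*V))
703696/j(-721) = 703696/(((1/1422)*(4 + 711*(-721))/(-721))) = 703696/(((1/1422)*(-1/721)*(4 - 512631))) = 703696/(((1/1422)*(-1/721)*(-512627))) = 703696/(512627/1025262) = 703696*(1025262/512627) = 721472768352/512627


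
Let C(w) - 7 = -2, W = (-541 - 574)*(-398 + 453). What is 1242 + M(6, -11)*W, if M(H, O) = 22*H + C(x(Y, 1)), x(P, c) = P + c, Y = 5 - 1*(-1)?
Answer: -8400283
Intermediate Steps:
W = -61325 (W = -1115*55 = -61325)
Y = 6 (Y = 5 + 1 = 6)
C(w) = 5 (C(w) = 7 - 2 = 5)
M(H, O) = 5 + 22*H (M(H, O) = 22*H + 5 = 5 + 22*H)
1242 + M(6, -11)*W = 1242 + (5 + 22*6)*(-61325) = 1242 + (5 + 132)*(-61325) = 1242 + 137*(-61325) = 1242 - 8401525 = -8400283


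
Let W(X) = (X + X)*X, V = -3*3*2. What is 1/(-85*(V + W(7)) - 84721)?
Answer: -1/91521 ≈ -1.0926e-5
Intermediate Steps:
V = -18 (V = -9*2 = -18)
W(X) = 2*X² (W(X) = (2*X)*X = 2*X²)
1/(-85*(V + W(7)) - 84721) = 1/(-85*(-18 + 2*7²) - 84721) = 1/(-85*(-18 + 2*49) - 84721) = 1/(-85*(-18 + 98) - 84721) = 1/(-85*80 - 84721) = 1/(-6800 - 84721) = 1/(-91521) = -1/91521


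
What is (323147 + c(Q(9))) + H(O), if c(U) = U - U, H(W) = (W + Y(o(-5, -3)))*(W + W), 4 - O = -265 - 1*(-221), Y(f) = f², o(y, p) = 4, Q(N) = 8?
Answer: 329291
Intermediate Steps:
O = 48 (O = 4 - (-265 - 1*(-221)) = 4 - (-265 + 221) = 4 - 1*(-44) = 4 + 44 = 48)
H(W) = 2*W*(16 + W) (H(W) = (W + 4²)*(W + W) = (W + 16)*(2*W) = (16 + W)*(2*W) = 2*W*(16 + W))
c(U) = 0
(323147 + c(Q(9))) + H(O) = (323147 + 0) + 2*48*(16 + 48) = 323147 + 2*48*64 = 323147 + 6144 = 329291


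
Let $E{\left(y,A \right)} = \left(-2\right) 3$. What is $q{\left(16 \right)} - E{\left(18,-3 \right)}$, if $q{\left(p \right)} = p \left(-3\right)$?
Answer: $-42$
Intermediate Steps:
$q{\left(p \right)} = - 3 p$
$E{\left(y,A \right)} = -6$
$q{\left(16 \right)} - E{\left(18,-3 \right)} = \left(-3\right) 16 - -6 = -48 + 6 = -42$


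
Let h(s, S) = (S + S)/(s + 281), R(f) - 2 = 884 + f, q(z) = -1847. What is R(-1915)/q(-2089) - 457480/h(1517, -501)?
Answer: 759624553969/925347 ≈ 8.2091e+5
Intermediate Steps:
R(f) = 886 + f (R(f) = 2 + (884 + f) = 886 + f)
h(s, S) = 2*S/(281 + s) (h(s, S) = (2*S)/(281 + s) = 2*S/(281 + s))
R(-1915)/q(-2089) - 457480/h(1517, -501) = (886 - 1915)/(-1847) - 457480/(2*(-501)/(281 + 1517)) = -1029*(-1/1847) - 457480/(2*(-501)/1798) = 1029/1847 - 457480/(2*(-501)*(1/1798)) = 1029/1847 - 457480/(-501/899) = 1029/1847 - 457480*(-899/501) = 1029/1847 + 411274520/501 = 759624553969/925347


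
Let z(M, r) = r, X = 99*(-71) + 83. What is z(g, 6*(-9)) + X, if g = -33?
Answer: -7000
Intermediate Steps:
X = -6946 (X = -7029 + 83 = -6946)
z(g, 6*(-9)) + X = 6*(-9) - 6946 = -54 - 6946 = -7000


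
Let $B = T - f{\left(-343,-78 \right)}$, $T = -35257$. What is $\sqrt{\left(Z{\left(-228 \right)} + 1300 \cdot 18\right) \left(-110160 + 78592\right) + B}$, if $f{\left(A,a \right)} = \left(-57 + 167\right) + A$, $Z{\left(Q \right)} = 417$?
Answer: $4 i \sqrt{46993130} \approx 27421.0 i$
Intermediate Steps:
$f{\left(A,a \right)} = 110 + A$
$B = -35024$ ($B = -35257 - \left(110 - 343\right) = -35257 - -233 = -35257 + 233 = -35024$)
$\sqrt{\left(Z{\left(-228 \right)} + 1300 \cdot 18\right) \left(-110160 + 78592\right) + B} = \sqrt{\left(417 + 1300 \cdot 18\right) \left(-110160 + 78592\right) - 35024} = \sqrt{\left(417 + 23400\right) \left(-31568\right) - 35024} = \sqrt{23817 \left(-31568\right) - 35024} = \sqrt{-751855056 - 35024} = \sqrt{-751890080} = 4 i \sqrt{46993130}$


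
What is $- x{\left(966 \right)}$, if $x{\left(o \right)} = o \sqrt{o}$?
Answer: $- 966 \sqrt{966} \approx -30024.0$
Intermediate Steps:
$x{\left(o \right)} = o^{\frac{3}{2}}$
$- x{\left(966 \right)} = - 966^{\frac{3}{2}} = - 966 \sqrt{966}$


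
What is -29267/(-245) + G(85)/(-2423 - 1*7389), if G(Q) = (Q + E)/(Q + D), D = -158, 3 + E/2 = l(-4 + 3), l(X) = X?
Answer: 272250241/2279060 ≈ 119.46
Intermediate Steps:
E = -8 (E = -6 + 2*(-4 + 3) = -6 + 2*(-1) = -6 - 2 = -8)
G(Q) = (-8 + Q)/(-158 + Q) (G(Q) = (Q - 8)/(Q - 158) = (-8 + Q)/(-158 + Q))
-29267/(-245) + G(85)/(-2423 - 1*7389) = -29267/(-245) + ((-8 + 85)/(-158 + 85))/(-2423 - 1*7389) = -29267*(-1/245) + (77/(-73))/(-2423 - 7389) = 4181/35 - 1/73*77/(-9812) = 4181/35 - 77/73*(-1/9812) = 4181/35 + 7/65116 = 272250241/2279060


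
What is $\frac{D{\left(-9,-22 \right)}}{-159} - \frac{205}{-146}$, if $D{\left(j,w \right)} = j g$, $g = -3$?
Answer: $\frac{9551}{7738} \approx 1.2343$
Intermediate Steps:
$D{\left(j,w \right)} = - 3 j$ ($D{\left(j,w \right)} = j \left(-3\right) = - 3 j$)
$\frac{D{\left(-9,-22 \right)}}{-159} - \frac{205}{-146} = \frac{\left(-3\right) \left(-9\right)}{-159} - \frac{205}{-146} = 27 \left(- \frac{1}{159}\right) - - \frac{205}{146} = - \frac{9}{53} + \frac{205}{146} = \frac{9551}{7738}$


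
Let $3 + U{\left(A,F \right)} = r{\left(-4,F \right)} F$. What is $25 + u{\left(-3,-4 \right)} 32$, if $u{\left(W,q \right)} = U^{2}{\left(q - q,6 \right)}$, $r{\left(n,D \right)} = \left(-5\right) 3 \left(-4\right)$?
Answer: $4078393$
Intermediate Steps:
$r{\left(n,D \right)} = 60$ ($r{\left(n,D \right)} = \left(-15\right) \left(-4\right) = 60$)
$U{\left(A,F \right)} = -3 + 60 F$
$u{\left(W,q \right)} = 127449$ ($u{\left(W,q \right)} = \left(-3 + 60 \cdot 6\right)^{2} = \left(-3 + 360\right)^{2} = 357^{2} = 127449$)
$25 + u{\left(-3,-4 \right)} 32 = 25 + 127449 \cdot 32 = 25 + 4078368 = 4078393$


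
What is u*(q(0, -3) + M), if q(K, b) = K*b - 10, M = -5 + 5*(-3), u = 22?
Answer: -660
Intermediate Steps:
M = -20 (M = -5 - 15 = -20)
q(K, b) = -10 + K*b
u*(q(0, -3) + M) = 22*((-10 + 0*(-3)) - 20) = 22*((-10 + 0) - 20) = 22*(-10 - 20) = 22*(-30) = -660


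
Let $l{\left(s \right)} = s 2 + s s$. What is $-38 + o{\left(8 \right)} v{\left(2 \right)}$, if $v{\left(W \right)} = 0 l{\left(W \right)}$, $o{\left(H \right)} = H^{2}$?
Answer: $-38$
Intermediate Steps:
$l{\left(s \right)} = s^{2} + 2 s$ ($l{\left(s \right)} = 2 s + s^{2} = s^{2} + 2 s$)
$v{\left(W \right)} = 0$ ($v{\left(W \right)} = 0 W \left(2 + W\right) = 0$)
$-38 + o{\left(8 \right)} v{\left(2 \right)} = -38 + 8^{2} \cdot 0 = -38 + 64 \cdot 0 = -38 + 0 = -38$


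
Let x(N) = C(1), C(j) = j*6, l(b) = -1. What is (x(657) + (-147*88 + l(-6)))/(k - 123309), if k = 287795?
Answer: -12931/164486 ≈ -0.078615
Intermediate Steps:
C(j) = 6*j
x(N) = 6 (x(N) = 6*1 = 6)
(x(657) + (-147*88 + l(-6)))/(k - 123309) = (6 + (-147*88 - 1))/(287795 - 123309) = (6 + (-12936 - 1))/164486 = (6 - 12937)*(1/164486) = -12931*1/164486 = -12931/164486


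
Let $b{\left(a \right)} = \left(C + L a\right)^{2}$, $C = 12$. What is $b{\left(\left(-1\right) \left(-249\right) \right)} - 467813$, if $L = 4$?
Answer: $548251$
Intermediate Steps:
$b{\left(a \right)} = \left(12 + 4 a\right)^{2}$
$b{\left(\left(-1\right) \left(-249\right) \right)} - 467813 = 16 \left(3 - -249\right)^{2} - 467813 = 16 \left(3 + 249\right)^{2} - 467813 = 16 \cdot 252^{2} - 467813 = 16 \cdot 63504 - 467813 = 1016064 - 467813 = 548251$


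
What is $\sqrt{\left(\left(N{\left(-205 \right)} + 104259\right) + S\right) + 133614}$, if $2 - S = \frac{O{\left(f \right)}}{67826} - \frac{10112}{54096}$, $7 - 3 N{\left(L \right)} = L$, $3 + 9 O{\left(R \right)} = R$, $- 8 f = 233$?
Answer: $\frac{\sqrt{1021468092766673890217}}{65519916} \approx 487.8$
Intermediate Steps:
$f = - \frac{233}{8}$ ($f = \left(- \frac{1}{8}\right) 233 = - \frac{233}{8} \approx -29.125$)
$O{\left(R \right)} = - \frac{1}{3} + \frac{R}{9}$
$N{\left(L \right)} = \frac{7}{3} - \frac{L}{3}$
$S = \frac{12036420295}{5503672944}$ ($S = 2 - \left(\frac{- \frac{1}{3} + \frac{1}{9} \left(- \frac{233}{8}\right)}{67826} - \frac{10112}{54096}\right) = 2 - \left(\left(- \frac{1}{3} - \frac{233}{72}\right) \frac{1}{67826} - \frac{632}{3381}\right) = 2 - \left(\left(- \frac{257}{72}\right) \frac{1}{67826} - \frac{632}{3381}\right) = 2 - \left(- \frac{257}{4883472} - \frac{632}{3381}\right) = 2 - - \frac{1029074407}{5503672944} = 2 + \frac{1029074407}{5503672944} = \frac{12036420295}{5503672944} \approx 2.187$)
$\sqrt{\left(\left(N{\left(-205 \right)} + 104259\right) + S\right) + 133614} = \sqrt{\left(\left(\left(\frac{7}{3} - - \frac{205}{3}\right) + 104259\right) + \frac{12036420295}{5503672944}\right) + 133614} = \sqrt{\left(\left(\left(\frac{7}{3} + \frac{205}{3}\right) + 104259\right) + \frac{12036420295}{5503672944}\right) + 133614} = \sqrt{\left(\left(\frac{212}{3} + 104259\right) + \frac{12036420295}{5503672944}\right) + 133614} = \sqrt{\left(\frac{312989}{3} + \frac{12036420295}{5503672944}\right) + 133614} = \sqrt{\frac{574208400110167}{5503672944} + 133614} = \sqrt{\frac{1309576156849783}{5503672944}} = \frac{\sqrt{1021468092766673890217}}{65519916}$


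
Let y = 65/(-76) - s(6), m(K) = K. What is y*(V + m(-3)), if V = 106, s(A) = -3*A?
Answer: 134209/76 ≈ 1765.9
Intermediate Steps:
y = 1303/76 (y = 65/(-76) - (-3)*6 = 65*(-1/76) - 1*(-18) = -65/76 + 18 = 1303/76 ≈ 17.145)
y*(V + m(-3)) = 1303*(106 - 3)/76 = (1303/76)*103 = 134209/76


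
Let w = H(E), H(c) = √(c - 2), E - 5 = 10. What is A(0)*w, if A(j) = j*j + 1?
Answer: √13 ≈ 3.6056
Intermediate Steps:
E = 15 (E = 5 + 10 = 15)
H(c) = √(-2 + c)
w = √13 (w = √(-2 + 15) = √13 ≈ 3.6056)
A(j) = 1 + j² (A(j) = j² + 1 = 1 + j²)
A(0)*w = (1 + 0²)*√13 = (1 + 0)*√13 = 1*√13 = √13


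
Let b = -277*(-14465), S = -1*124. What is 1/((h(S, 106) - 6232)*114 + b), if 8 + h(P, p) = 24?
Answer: 1/3298181 ≈ 3.0320e-7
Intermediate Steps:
S = -124
h(P, p) = 16 (h(P, p) = -8 + 24 = 16)
b = 4006805
1/((h(S, 106) - 6232)*114 + b) = 1/((16 - 6232)*114 + 4006805) = 1/(-6216*114 + 4006805) = 1/(-708624 + 4006805) = 1/3298181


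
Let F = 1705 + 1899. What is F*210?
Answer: 756840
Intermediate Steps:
F = 3604
F*210 = 3604*210 = 756840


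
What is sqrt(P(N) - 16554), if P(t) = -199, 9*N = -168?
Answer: I*sqrt(16753) ≈ 129.43*I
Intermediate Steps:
N = -56/3 (N = (1/9)*(-168) = -56/3 ≈ -18.667)
sqrt(P(N) - 16554) = sqrt(-199 - 16554) = sqrt(-16753) = I*sqrt(16753)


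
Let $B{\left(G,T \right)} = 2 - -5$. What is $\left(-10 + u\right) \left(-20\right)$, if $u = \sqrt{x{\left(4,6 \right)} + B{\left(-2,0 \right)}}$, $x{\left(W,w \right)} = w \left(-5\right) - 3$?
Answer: $200 - 20 i \sqrt{26} \approx 200.0 - 101.98 i$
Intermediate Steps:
$x{\left(W,w \right)} = -3 - 5 w$ ($x{\left(W,w \right)} = - 5 w - 3 = -3 - 5 w$)
$B{\left(G,T \right)} = 7$ ($B{\left(G,T \right)} = 2 + 5 = 7$)
$u = i \sqrt{26}$ ($u = \sqrt{\left(-3 - 30\right) + 7} = \sqrt{-33 + 7} = \sqrt{-26} = i \sqrt{26} \approx 5.099 i$)
$\left(-10 + u\right) \left(-20\right) = \left(-10 + i \sqrt{26}\right) \left(-20\right) = 200 - 20 i \sqrt{26}$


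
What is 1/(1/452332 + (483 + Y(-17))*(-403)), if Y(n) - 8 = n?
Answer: -452332/86405363303 ≈ -5.2350e-6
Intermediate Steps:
Y(n) = 8 + n
1/(1/452332 + (483 + Y(-17))*(-403)) = 1/(1/452332 + (483 + (8 - 17))*(-403)) = 1/(1/452332 + (483 - 9)*(-403)) = 1/(1/452332 + 474*(-403)) = 1/(1/452332 - 191022) = 1/(-86405363303/452332) = -452332/86405363303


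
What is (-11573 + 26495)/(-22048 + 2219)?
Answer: -14922/19829 ≈ -0.75253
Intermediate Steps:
(-11573 + 26495)/(-22048 + 2219) = 14922/(-19829) = 14922*(-1/19829) = -14922/19829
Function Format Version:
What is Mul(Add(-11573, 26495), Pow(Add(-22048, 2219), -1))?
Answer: Rational(-14922, 19829) ≈ -0.75253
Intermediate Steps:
Mul(Add(-11573, 26495), Pow(Add(-22048, 2219), -1)) = Mul(14922, Pow(-19829, -1)) = Mul(14922, Rational(-1, 19829)) = Rational(-14922, 19829)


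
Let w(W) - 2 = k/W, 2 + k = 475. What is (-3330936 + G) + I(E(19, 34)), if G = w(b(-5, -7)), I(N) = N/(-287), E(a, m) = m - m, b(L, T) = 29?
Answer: -96596613/29 ≈ -3.3309e+6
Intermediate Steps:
k = 473 (k = -2 + 475 = 473)
E(a, m) = 0
I(N) = -N/287 (I(N) = N*(-1/287) = -N/287)
w(W) = 2 + 473/W
G = 531/29 (G = 2 + 473/29 = 531/29 ≈ 18.310)
(-3330936 + G) + I(E(19, 34)) = (-3330936 + 531/29) - 1/287*0 = -96596613/29 + 0 = -96596613/29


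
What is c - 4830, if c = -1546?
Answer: -6376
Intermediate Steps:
c - 4830 = -1546 - 4830 = -6376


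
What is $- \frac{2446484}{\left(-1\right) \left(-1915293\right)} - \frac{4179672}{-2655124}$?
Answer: $\frac{377394534970}{1271335102833} \approx 0.29685$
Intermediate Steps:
$- \frac{2446484}{\left(-1\right) \left(-1915293\right)} - \frac{4179672}{-2655124} = - \frac{2446484}{1915293} - - \frac{1044918}{663781} = \left(-2446484\right) \frac{1}{1915293} + \frac{1044918}{663781} = - \frac{2446484}{1915293} + \frac{1044918}{663781} = \frac{377394534970}{1271335102833}$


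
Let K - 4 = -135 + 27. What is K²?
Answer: 10816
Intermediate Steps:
K = -104 (K = 4 + (-135 + 27) = 4 - 108 = -104)
K² = (-104)² = 10816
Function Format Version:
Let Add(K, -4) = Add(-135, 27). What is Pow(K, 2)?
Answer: 10816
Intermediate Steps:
K = -104 (K = Add(4, Add(-135, 27)) = Add(4, -108) = -104)
Pow(K, 2) = Pow(-104, 2) = 10816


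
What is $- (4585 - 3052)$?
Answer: $-1533$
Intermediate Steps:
$- (4585 - 3052) = \left(-1\right) 1533 = -1533$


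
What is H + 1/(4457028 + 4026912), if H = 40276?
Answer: 341699167441/8483940 ≈ 40276.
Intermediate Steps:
H + 1/(4457028 + 4026912) = 40276 + 1/(4457028 + 4026912) = 40276 + 1/8483940 = 341699167441/8483940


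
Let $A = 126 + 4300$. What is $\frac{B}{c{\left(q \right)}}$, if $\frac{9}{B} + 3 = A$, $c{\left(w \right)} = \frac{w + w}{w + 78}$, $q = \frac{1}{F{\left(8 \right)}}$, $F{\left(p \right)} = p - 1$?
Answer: $\frac{4923}{8846} \approx 0.55652$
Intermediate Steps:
$F{\left(p \right)} = -1 + p$
$q = \frac{1}{7}$ ($q = \frac{1}{-1 + 8} = \frac{1}{7} \approx 0.14286$)
$A = 4426$
$c{\left(w \right)} = \frac{2 w}{78 + w}$
$B = \frac{9}{4423}$ ($B = \frac{9}{-3 + 4426} = \frac{9}{4423} \approx 0.0020348$)
$\frac{B}{c{\left(q \right)}} = \frac{9}{4423 \cdot 2 \cdot \frac{1}{7} \frac{1}{78 + \frac{1}{7}}} = \frac{9}{4423 \cdot 2 \cdot \frac{1}{7} \frac{1}{\frac{547}{7}}} = \frac{9}{4423 \cdot 2 \cdot \frac{1}{7} \cdot \frac{7}{547}} = \frac{9}{4423 \cdot \frac{2}{547}} = \frac{9}{4423} \cdot \frac{547}{2} = \frac{4923}{8846}$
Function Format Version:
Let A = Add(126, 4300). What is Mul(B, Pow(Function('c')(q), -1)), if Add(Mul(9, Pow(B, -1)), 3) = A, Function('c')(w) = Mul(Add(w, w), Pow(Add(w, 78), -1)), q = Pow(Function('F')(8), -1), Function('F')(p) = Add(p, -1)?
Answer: Rational(4923, 8846) ≈ 0.55652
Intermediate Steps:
Function('F')(p) = Add(-1, p)
q = Rational(1, 7) (q = Pow(Add(-1, 8), -1) = Pow(7, -1) = Rational(1, 7) ≈ 0.14286)
A = 4426
Function('c')(w) = Mul(2, w, Pow(Add(78, w), -1)) (Function('c')(w) = Mul(Mul(2, w), Pow(Add(78, w), -1)) = Mul(2, w, Pow(Add(78, w), -1)))
B = Rational(9, 4423) (B = Mul(9, Pow(Add(-3, 4426), -1)) = Mul(9, Pow(4423, -1)) = Mul(9, Rational(1, 4423)) = Rational(9, 4423) ≈ 0.0020348)
Mul(B, Pow(Function('c')(q), -1)) = Mul(Rational(9, 4423), Pow(Mul(2, Rational(1, 7), Pow(Add(78, Rational(1, 7)), -1)), -1)) = Mul(Rational(9, 4423), Pow(Mul(2, Rational(1, 7), Pow(Rational(547, 7), -1)), -1)) = Mul(Rational(9, 4423), Pow(Mul(2, Rational(1, 7), Rational(7, 547)), -1)) = Mul(Rational(9, 4423), Pow(Rational(2, 547), -1)) = Mul(Rational(9, 4423), Rational(547, 2)) = Rational(4923, 8846)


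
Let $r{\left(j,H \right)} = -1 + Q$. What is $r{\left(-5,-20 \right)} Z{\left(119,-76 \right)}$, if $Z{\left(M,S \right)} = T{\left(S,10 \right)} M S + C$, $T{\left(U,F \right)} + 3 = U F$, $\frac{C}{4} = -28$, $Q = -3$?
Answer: $-27601840$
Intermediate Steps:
$C = -112$ ($C = 4 \left(-28\right) = -112$)
$r{\left(j,H \right)} = -4$ ($r{\left(j,H \right)} = -1 - 3 = -4$)
$T{\left(U,F \right)} = -3 + F U$ ($T{\left(U,F \right)} = -3 + U F = -3 + F U$)
$Z{\left(M,S \right)} = -112 + M S \left(-3 + 10 S\right)$ ($Z{\left(M,S \right)} = \left(-3 + 10 S\right) M S - 112 = M \left(-3 + 10 S\right) S - 112 = M S \left(-3 + 10 S\right) - 112 = -112 + M S \left(-3 + 10 S\right)$)
$r{\left(-5,-20 \right)} Z{\left(119,-76 \right)} = - 4 \left(-112 + 119 \left(-76\right) \left(-3 + 10 \left(-76\right)\right)\right) = - 4 \left(-112 + 119 \left(-76\right) \left(-3 - 760\right)\right) = - 4 \left(-112 + 119 \left(-76\right) \left(-763\right)\right) = - 4 \left(-112 + 6900572\right) = \left(-4\right) 6900460 = -27601840$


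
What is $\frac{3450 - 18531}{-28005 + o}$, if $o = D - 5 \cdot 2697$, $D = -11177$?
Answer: $\frac{15081}{52667} \approx 0.28635$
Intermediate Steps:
$o = -24662$ ($o = -11177 - 5 \cdot 2697 = -11177 - 13485 = -24662$)
$\frac{3450 - 18531}{-28005 + o} = \frac{3450 - 18531}{-28005 - 24662} = - \frac{15081}{-52667} = \left(-15081\right) \left(- \frac{1}{52667}\right) = \frac{15081}{52667}$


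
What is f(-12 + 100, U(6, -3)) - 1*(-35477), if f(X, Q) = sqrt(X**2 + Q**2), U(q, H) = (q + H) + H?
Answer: 35565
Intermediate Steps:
U(q, H) = q + 2*H (U(q, H) = (H + q) + H = q + 2*H)
f(X, Q) = sqrt(Q**2 + X**2)
f(-12 + 100, U(6, -3)) - 1*(-35477) = sqrt((6 + 2*(-3))**2 + (-12 + 100)**2) - 1*(-35477) = sqrt((6 - 6)**2 + 88**2) + 35477 = sqrt(0**2 + 7744) + 35477 = sqrt(0 + 7744) + 35477 = sqrt(7744) + 35477 = 88 + 35477 = 35565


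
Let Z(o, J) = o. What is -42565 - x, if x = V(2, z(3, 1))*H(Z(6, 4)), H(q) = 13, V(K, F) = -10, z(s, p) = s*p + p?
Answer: -42435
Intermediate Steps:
z(s, p) = p + p*s (z(s, p) = p*s + p = p + p*s)
x = -130 (x = -10*13 = -130)
-42565 - x = -42565 - 1*(-130) = -42565 + 130 = -42435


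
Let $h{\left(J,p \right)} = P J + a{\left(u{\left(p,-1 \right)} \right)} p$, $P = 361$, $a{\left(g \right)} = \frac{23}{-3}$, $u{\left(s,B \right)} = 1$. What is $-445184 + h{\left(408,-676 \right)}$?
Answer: $- \frac{878140}{3} \approx -2.9271 \cdot 10^{5}$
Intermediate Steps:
$a{\left(g \right)} = - \frac{23}{3}$ ($a{\left(g \right)} = 23 \left(- \frac{1}{3}\right) = - \frac{23}{3}$)
$h{\left(J,p \right)} = 361 J - \frac{23 p}{3}$
$-445184 + h{\left(408,-676 \right)} = -445184 + \left(361 \cdot 408 - - \frac{15548}{3}\right) = -445184 + \left(147288 + \frac{15548}{3}\right) = -445184 + \frac{457412}{3} = - \frac{878140}{3}$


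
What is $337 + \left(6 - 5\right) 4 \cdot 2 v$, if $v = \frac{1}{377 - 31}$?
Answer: $\frac{58305}{173} \approx 337.02$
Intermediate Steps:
$v = \frac{1}{346} \approx 0.0028902$
$337 + \left(6 - 5\right) 4 \cdot 2 v = 337 + \left(6 - 5\right) 4 \cdot 2 \cdot \frac{1}{346} = 337 + 1 \cdot 4 \cdot 2 \cdot \frac{1}{346} = 337 + 4 \cdot 2 \cdot \frac{1}{346} = 337 + 8 \cdot \frac{1}{346} = 337 + \frac{4}{173} = \frac{58305}{173}$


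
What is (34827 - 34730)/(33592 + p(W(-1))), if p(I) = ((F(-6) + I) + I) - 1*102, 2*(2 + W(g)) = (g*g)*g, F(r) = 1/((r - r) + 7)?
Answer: 679/234396 ≈ 0.0028968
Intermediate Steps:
F(r) = 1/7 (F(r) = 1/(0 + 7) = 1/7)
W(g) = -2 + g**3/2 (W(g) = -2 + ((g*g)*g)/2 = -2 + (g**2*g)/2 = -2 + g**3/2)
p(I) = -713/7 + 2*I (p(I) = ((1/7 + I) + I) - 1*102 = (1/7 + 2*I) - 102 = -713/7 + 2*I)
(34827 - 34730)/(33592 + p(W(-1))) = (34827 - 34730)/(33592 + (-713/7 + 2*(-2 + (1/2)*(-1)**3))) = 97/(33592 + (-713/7 + 2*(-2 + (1/2)*(-1)))) = 97/(33592 + (-713/7 + 2*(-2 - 1/2))) = 97/(33592 + (-713/7 + 2*(-5/2))) = 97/(33592 + (-713/7 - 5)) = 97/(33592 - 748/7) = 97/(234396/7) = 97*(7/234396) = 679/234396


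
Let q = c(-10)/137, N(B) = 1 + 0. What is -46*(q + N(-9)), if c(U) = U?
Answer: -5842/137 ≈ -42.642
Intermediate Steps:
N(B) = 1
q = -10/137 ≈ -0.072993
-46*(q + N(-9)) = -46*(-10/137 + 1) = -46*127/137 = -5842/137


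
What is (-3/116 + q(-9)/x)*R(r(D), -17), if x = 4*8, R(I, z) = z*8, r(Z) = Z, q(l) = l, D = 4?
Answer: 4845/116 ≈ 41.767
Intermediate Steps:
R(I, z) = 8*z
x = 32
(-3/116 + q(-9)/x)*R(r(D), -17) = (-3/116 - 9/32)*(8*(-17)) = (-3*1/116 - 9*1/32)*(-136) = (-3/116 - 9/32)*(-136) = -285/928*(-136) = 4845/116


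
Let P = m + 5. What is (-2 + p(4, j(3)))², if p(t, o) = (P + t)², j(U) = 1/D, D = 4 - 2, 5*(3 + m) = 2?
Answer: 948676/625 ≈ 1517.9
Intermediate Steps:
m = -13/5 (m = -3 + (⅕)*2 = -3 + ⅖ = -13/5 ≈ -2.6000)
D = 2
j(U) = ½ (j(U) = 1/2 = ½)
P = 12/5 (P = -13/5 + 5 = 12/5 ≈ 2.4000)
p(t, o) = (12/5 + t)²
(-2 + p(4, j(3)))² = (-2 + (12 + 5*4)²/25)² = (-2 + (12 + 20)²/25)² = (-2 + (1/25)*32²)² = (-2 + (1/25)*1024)² = (-2 + 1024/25)² = (974/25)² = 948676/625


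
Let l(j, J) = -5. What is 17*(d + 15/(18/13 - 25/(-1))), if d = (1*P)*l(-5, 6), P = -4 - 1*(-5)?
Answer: -25840/343 ≈ -75.335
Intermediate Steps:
P = 1 (P = -4 + 5 = 1)
d = -5 (d = (1*1)*(-5) = 1*(-5) = -5)
17*(d + 15/(18/13 - 25/(-1))) = 17*(-5 + 15/(18/13 - 25/(-1))) = 17*(-5 + 15/(18*(1/13) - 25*(-1))) = 17*(-5 + 15/(18/13 + 25)) = 17*(-5 + 15/(343/13)) = 17*(-5 + 15*(13/343)) = 17*(-5 + 195/343) = 17*(-1520/343) = -25840/343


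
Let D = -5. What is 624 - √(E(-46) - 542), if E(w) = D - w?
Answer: 624 - I*√501 ≈ 624.0 - 22.383*I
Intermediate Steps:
E(w) = -5 - w
624 - √(E(-46) - 542) = 624 - √((-5 - 1*(-46)) - 542) = 624 - √((-5 + 46) - 542) = 624 - √(41 - 542) = 624 - √(-501) = 624 - I*√501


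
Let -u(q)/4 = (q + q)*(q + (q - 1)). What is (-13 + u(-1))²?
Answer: 1369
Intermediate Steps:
u(q) = -8*q*(-1 + 2*q) (u(q) = -4*(q + q)*(q + (q - 1)) = -4*2*q*(q + (-1 + q)) = -4*2*q*(-1 + 2*q) = -8*q*(-1 + 2*q))
(-13 + u(-1))² = (-13 + 8*(-1)*(1 - 2*(-1)))² = (-13 + 8*(-1)*(1 + 2))² = (-13 + 8*(-1)*3)² = (-13 - 24)² = (-37)² = 1369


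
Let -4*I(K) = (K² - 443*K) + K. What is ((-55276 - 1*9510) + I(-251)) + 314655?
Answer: 825533/4 ≈ 2.0638e+5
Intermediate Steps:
I(K) = -K²/4 + 221*K/2 (I(K) = -((K² - 443*K) + K)/4 = -(K² - 442*K)/4 = -K²/4 + 221*K/2)
((-55276 - 1*9510) + I(-251)) + 314655 = ((-55276 - 1*9510) + (¼)*(-251)*(442 - 1*(-251))) + 314655 = ((-55276 - 9510) + (¼)*(-251)*(442 + 251)) + 314655 = (-64786 + (¼)*(-251)*693) + 314655 = (-64786 - 173943/4) + 314655 = -433087/4 + 314655 = 825533/4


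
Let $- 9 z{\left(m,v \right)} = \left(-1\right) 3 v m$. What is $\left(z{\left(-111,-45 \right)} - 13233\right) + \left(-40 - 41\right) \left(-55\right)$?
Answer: $-7113$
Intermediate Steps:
$z{\left(m,v \right)} = \frac{m v}{3}$ ($z{\left(m,v \right)} = - \frac{\left(-1\right) 3 v m}{9} = - \frac{- 3 v m}{9} = - \frac{\left(-3\right) m v}{9} = \frac{m v}{3}$)
$\left(z{\left(-111,-45 \right)} - 13233\right) + \left(-40 - 41\right) \left(-55\right) = \left(\frac{1}{3} \left(-111\right) \left(-45\right) - 13233\right) + \left(-40 - 41\right) \left(-55\right) = \left(1665 - 13233\right) - -4455 = -11568 + 4455 = -7113$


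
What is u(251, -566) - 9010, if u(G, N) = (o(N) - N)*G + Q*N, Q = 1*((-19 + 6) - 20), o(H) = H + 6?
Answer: 11174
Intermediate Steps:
o(H) = 6 + H
Q = -33 (Q = 1*(-13 - 20) = 1*(-33) = -33)
u(G, N) = -33*N + 6*G (u(G, N) = ((6 + N) - N)*G - 33*N = 6*G - 33*N = -33*N + 6*G)
u(251, -566) - 9010 = (-33*(-566) + 6*251) - 9010 = (18678 + 1506) - 9010 = 20184 - 9010 = 11174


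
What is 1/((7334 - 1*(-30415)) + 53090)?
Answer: 1/90839 ≈ 1.1008e-5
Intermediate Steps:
1/((7334 - 1*(-30415)) + 53090) = 1/((7334 + 30415) + 53090) = 1/(37749 + 53090) = 1/90839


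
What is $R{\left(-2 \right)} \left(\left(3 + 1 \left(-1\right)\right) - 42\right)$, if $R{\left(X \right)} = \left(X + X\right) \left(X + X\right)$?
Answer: $-640$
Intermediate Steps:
$R{\left(X \right)} = 4 X^{2}$ ($R{\left(X \right)} = 2 X 2 X = 4 X^{2}$)
$R{\left(-2 \right)} \left(\left(3 + 1 \left(-1\right)\right) - 42\right) = 4 \left(-2\right)^{2} \left(\left(3 + 1 \left(-1\right)\right) - 42\right) = 4 \cdot 4 \left(\left(3 - 1\right) - 42\right) = 16 \left(2 - 42\right) = 16 \left(-40\right) = -640$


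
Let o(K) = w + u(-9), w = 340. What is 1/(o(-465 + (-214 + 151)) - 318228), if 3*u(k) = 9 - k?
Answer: -1/317882 ≈ -3.1458e-6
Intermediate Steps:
u(k) = 3 - k/3 (u(k) = (9 - k)/3 = 3 - k/3)
o(K) = 346 (o(K) = 340 + (3 - 1/3*(-9)) = 340 + (3 + 3) = 340 + 6 = 346)
1/(o(-465 + (-214 + 151)) - 318228) = 1/(346 - 318228) = 1/(-317882) = -1/317882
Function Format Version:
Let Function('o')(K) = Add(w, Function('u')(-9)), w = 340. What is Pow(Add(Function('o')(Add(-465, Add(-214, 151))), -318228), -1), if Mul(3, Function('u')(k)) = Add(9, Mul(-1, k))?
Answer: Rational(-1, 317882) ≈ -3.1458e-6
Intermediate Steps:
Function('u')(k) = Add(3, Mul(Rational(-1, 3), k)) (Function('u')(k) = Mul(Rational(1, 3), Add(9, Mul(-1, k))) = Add(3, Mul(Rational(-1, 3), k)))
Function('o')(K) = 346 (Function('o')(K) = Add(340, Add(3, Mul(Rational(-1, 3), -9))) = Add(340, Add(3, 3)) = Add(340, 6) = 346)
Pow(Add(Function('o')(Add(-465, Add(-214, 151))), -318228), -1) = Pow(Add(346, -318228), -1) = Pow(-317882, -1) = Rational(-1, 317882)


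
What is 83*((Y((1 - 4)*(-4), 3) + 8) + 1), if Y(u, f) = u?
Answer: 1743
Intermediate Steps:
83*((Y((1 - 4)*(-4), 3) + 8) + 1) = 83*(((1 - 4)*(-4) + 8) + 1) = 83*((-3*(-4) + 8) + 1) = 83*((12 + 8) + 1) = 83*(20 + 1) = 83*21 = 1743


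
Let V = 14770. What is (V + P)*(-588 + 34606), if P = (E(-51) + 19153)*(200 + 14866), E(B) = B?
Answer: 9790567567036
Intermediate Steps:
P = 287790732 (P = (-51 + 19153)*(200 + 14866) = 19102*15066 = 287790732)
(V + P)*(-588 + 34606) = (14770 + 287790732)*(-588 + 34606) = 287805502*34018 = 9790567567036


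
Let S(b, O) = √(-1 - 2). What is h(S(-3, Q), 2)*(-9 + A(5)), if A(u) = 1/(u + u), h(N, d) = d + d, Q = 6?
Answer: -178/5 ≈ -35.600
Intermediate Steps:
S(b, O) = I*√3 (S(b, O) = √(-3) = I*√3)
h(N, d) = 2*d
A(u) = 1/(2*u)
h(S(-3, Q), 2)*(-9 + A(5)) = (2*2)*(-9 + (½)/5) = 4*(-9 + (½)*(⅕)) = 4*(-9 + ⅒) = 4*(-89/10) = -178/5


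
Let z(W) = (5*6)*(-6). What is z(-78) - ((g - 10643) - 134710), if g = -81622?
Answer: 226795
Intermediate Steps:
z(W) = -180 (z(W) = 30*(-6) = -180)
z(-78) - ((g - 10643) - 134710) = -180 - ((-81622 - 10643) - 134710) = -180 - (-92265 - 134710) = -180 - 1*(-226975) = -180 + 226975 = 226795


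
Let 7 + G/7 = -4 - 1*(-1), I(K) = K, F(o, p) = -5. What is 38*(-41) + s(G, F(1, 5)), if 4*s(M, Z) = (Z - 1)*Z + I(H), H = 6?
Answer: -1549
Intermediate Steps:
G = -70 (G = -49 + 7*(-4 - 1*(-1)) = -49 + 7*(-4 + 1) = -49 + 7*(-3) = -49 - 21 = -70)
s(M, Z) = 3/2 + Z*(-1 + Z)/4 (s(M, Z) = ((Z - 1)*Z + 6)/4 = ((-1 + Z)*Z + 6)/4 = (Z*(-1 + Z) + 6)/4 = (6 + Z*(-1 + Z))/4 = 3/2 + Z*(-1 + Z)/4)
38*(-41) + s(G, F(1, 5)) = 38*(-41) + (3/2 - ¼*(-5) + (¼)*(-5)²) = -1558 + (3/2 + 5/4 + (¼)*25) = -1558 + (3/2 + 5/4 + 25/4) = -1558 + 9 = -1549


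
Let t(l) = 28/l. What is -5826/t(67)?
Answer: -195171/14 ≈ -13941.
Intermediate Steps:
-5826/t(67) = -5826/(28/67) = -5826/(28*(1/67)) = -5826/28/67 = -5826*67/28 = -195171/14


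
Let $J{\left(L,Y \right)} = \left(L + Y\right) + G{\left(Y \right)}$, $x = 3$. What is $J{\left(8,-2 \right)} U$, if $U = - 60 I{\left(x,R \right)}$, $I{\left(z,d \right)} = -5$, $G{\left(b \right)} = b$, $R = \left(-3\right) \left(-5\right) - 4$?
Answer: $1200$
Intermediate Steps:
$R = 11$ ($R = 15 - 4 = 11$)
$J{\left(L,Y \right)} = L + 2 Y$ ($J{\left(L,Y \right)} = \left(L + Y\right) + Y = L + 2 Y$)
$U = 300$ ($U = \left(-60\right) \left(-5\right) = 300$)
$J{\left(8,-2 \right)} U = \left(8 + 2 \left(-2\right)\right) 300 = \left(8 - 4\right) 300 = 4 \cdot 300 = 1200$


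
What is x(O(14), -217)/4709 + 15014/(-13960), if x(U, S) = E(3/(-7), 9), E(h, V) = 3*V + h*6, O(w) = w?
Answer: -246259661/230081740 ≈ -1.0703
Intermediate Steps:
E(h, V) = 3*V + 6*h
x(U, S) = 171/7 (x(U, S) = 3*9 + 6*(3/(-7)) = 27 + 6*(3*(-1/7)) = 27 + 6*(-3/7) = 27 - 18/7 = 171/7)
x(O(14), -217)/4709 + 15014/(-13960) = (171/7)/4709 + 15014/(-13960) = (171/7)*(1/4709) + 15014*(-1/13960) = 171/32963 - 7507/6980 = -246259661/230081740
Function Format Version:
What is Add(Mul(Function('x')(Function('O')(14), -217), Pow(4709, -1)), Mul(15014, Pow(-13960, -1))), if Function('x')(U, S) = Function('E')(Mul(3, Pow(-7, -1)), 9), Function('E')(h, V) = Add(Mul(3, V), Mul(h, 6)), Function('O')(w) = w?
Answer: Rational(-246259661, 230081740) ≈ -1.0703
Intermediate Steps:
Function('E')(h, V) = Add(Mul(3, V), Mul(6, h))
Function('x')(U, S) = Rational(171, 7) (Function('x')(U, S) = Add(Mul(3, 9), Mul(6, Mul(3, Pow(-7, -1)))) = Add(27, Mul(6, Mul(3, Rational(-1, 7)))) = Add(27, Mul(6, Rational(-3, 7))) = Add(27, Rational(-18, 7)) = Rational(171, 7))
Add(Mul(Function('x')(Function('O')(14), -217), Pow(4709, -1)), Mul(15014, Pow(-13960, -1))) = Add(Mul(Rational(171, 7), Pow(4709, -1)), Mul(15014, Pow(-13960, -1))) = Add(Mul(Rational(171, 7), Rational(1, 4709)), Mul(15014, Rational(-1, 13960))) = Add(Rational(171, 32963), Rational(-7507, 6980)) = Rational(-246259661, 230081740)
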